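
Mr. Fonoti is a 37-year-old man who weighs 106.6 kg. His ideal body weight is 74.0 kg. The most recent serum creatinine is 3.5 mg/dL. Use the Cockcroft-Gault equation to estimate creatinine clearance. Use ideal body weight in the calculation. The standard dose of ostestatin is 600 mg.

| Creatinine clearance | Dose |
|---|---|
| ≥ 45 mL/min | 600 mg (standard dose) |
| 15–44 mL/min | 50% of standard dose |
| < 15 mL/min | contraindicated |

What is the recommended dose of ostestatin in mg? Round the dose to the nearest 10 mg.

CrCl = (140 − 37) × 74 / (72 × 3.5) = 7622.0 / 252.00 ≈ 30.2 mL/min
CrCl ≈ 30 mL/min → bracket 15–44 mL/min.
50% of 600 mg = 300 mg

300 mg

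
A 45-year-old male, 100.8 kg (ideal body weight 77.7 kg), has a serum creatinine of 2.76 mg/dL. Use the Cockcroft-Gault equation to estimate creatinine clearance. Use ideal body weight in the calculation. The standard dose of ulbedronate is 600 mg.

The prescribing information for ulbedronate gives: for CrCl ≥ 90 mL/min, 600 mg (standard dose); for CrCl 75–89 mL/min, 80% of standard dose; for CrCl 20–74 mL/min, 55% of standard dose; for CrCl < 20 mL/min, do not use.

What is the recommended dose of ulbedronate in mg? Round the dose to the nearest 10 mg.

330 mg

CrCl = (140 − 45) × 77.7 / (72 × 2.76) = 7381.5 / 198.72 ≈ 37.1 mL/min
CrCl ≈ 37 mL/min → bracket 20–74 mL/min.
55% of 600 mg = 330 mg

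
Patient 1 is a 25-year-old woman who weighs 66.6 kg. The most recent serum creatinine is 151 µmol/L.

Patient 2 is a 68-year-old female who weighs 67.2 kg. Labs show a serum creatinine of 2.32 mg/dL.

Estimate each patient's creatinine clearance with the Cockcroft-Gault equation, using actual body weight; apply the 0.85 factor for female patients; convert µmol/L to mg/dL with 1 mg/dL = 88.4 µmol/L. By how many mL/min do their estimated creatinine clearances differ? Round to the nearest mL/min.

28 mL/min

Patient 1: SCr = 151 / 88.4 = 1.708 mg/dL
Patient 1: CrCl = (140 − 25) × 66.6 / (72 × 1.708) × 0.85 = 7659.0 / 122.98 × 0.85 ≈ 52.9 mL/min
Patient 2: CrCl = (140 − 68) × 67.2 / (72 × 2.32) × 0.85 = 4838.4 / 167.04 × 0.85 ≈ 24.6 mL/min
|52.9 − 24.6| = 28.3 mL/min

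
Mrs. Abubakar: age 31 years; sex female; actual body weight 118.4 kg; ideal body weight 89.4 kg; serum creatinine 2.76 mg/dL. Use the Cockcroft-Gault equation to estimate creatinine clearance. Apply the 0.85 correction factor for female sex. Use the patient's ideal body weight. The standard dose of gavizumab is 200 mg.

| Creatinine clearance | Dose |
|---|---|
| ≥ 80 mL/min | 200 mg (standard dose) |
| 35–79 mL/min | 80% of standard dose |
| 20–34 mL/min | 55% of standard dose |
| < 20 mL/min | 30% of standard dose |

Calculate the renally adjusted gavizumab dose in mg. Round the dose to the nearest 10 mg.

CrCl = (140 − 31) × 89.4 / (72 × 2.76) × 0.85 = 9744.6 / 198.72 × 0.85 ≈ 41.7 mL/min
CrCl ≈ 42 mL/min → bracket 35–79 mL/min.
80% of 200 mg = 160 mg

160 mg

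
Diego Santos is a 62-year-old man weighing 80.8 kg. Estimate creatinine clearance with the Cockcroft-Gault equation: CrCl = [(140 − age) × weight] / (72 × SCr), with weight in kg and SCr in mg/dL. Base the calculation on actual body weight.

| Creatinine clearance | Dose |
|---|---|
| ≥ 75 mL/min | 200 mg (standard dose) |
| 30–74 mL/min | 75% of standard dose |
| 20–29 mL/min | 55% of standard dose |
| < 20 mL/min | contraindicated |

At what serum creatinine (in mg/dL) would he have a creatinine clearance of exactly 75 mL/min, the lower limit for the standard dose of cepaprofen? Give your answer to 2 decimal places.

Standard dose requires CrCl ≥ 75 mL/min.
Set (140 − 62) × 80.8 / (72 × SCr) = 75
SCr = (140 − 62) × 80.8 / (72 × 75) = 1.167 mg/dL

1.17 mg/dL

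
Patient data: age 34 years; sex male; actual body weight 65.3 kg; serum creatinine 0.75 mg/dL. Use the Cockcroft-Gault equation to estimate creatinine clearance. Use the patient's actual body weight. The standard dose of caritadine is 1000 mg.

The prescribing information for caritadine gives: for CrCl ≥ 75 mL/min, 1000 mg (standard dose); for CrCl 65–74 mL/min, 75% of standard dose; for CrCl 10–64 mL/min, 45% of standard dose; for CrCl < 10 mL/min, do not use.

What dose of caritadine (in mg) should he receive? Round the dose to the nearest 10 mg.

CrCl = (140 − 34) × 65.3 / (72 × 0.75) = 6921.8 / 54.00 ≈ 128.2 mL/min
CrCl ≈ 128 mL/min → bracket ≥ 75 mL/min.
100% of 1000 mg = 1000 mg

1000 mg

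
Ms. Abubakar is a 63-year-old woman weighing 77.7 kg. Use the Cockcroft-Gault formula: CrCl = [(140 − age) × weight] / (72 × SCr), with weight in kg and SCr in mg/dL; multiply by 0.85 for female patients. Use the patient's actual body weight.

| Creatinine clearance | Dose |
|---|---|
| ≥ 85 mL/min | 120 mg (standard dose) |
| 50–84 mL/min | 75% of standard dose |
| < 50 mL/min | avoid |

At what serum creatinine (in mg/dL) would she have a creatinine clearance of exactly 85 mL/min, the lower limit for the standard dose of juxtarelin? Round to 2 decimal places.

0.83 mg/dL

Standard dose requires CrCl ≥ 85 mL/min.
Set (140 − 63) × 77.7 × 0.85 / (72 × SCr) = 85
SCr = (140 − 63) × 77.7 × 0.85 / (72 × 85) = 0.831 mg/dL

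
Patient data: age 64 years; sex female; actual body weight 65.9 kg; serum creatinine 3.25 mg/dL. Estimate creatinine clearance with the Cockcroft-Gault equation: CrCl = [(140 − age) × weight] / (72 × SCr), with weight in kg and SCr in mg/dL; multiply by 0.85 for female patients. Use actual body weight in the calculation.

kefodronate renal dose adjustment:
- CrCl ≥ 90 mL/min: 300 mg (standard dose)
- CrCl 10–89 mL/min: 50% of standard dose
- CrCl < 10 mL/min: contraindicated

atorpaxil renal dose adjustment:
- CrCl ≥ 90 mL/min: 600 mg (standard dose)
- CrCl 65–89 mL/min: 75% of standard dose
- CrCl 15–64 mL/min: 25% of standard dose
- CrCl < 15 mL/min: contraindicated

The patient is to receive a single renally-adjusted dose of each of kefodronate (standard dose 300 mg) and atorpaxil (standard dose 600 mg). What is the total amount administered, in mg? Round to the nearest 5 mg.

CrCl = (140 − 64) × 65.9 / (72 × 3.25) × 0.85 = 5008.4 / 234.00 × 0.85 ≈ 18.2 mL/min
CrCl ≈ 18 mL/min.
kefodronate: 10–89 mL/min → 50% of 300 mg = 150 mg.
atorpaxil: 15–64 mL/min → 25% of 600 mg = 150 mg.
Total = 150 + 150 = 300 mg.

300 mg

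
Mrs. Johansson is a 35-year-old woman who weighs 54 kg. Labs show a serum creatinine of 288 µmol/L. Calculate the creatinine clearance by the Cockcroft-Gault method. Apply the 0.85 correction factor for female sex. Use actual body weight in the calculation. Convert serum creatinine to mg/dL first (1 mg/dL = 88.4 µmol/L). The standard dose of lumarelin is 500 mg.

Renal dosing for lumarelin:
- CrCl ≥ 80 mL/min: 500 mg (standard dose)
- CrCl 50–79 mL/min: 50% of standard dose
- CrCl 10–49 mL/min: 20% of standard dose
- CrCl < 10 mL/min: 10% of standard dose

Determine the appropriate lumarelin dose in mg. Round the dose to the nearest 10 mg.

100 mg

SCr = 288 / 88.4 = 3.258 mg/dL
CrCl = (140 − 35) × 54 / (72 × 3.258) × 0.85 = 5670.0 / 234.58 × 0.85 ≈ 20.5 mL/min
CrCl ≈ 21 mL/min → bracket 10–49 mL/min.
20% of 500 mg = 100 mg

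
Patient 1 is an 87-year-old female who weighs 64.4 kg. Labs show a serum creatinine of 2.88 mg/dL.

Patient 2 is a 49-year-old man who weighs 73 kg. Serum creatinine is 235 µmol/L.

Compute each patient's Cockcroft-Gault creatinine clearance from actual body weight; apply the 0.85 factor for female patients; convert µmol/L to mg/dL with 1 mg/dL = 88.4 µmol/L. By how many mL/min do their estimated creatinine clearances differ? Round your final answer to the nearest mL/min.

21 mL/min

Patient 1: CrCl = (140 − 87) × 64.4 / (72 × 2.88) × 0.85 = 3413.2 / 207.36 × 0.85 ≈ 14.0 mL/min
Patient 2: SCr = 235 / 88.4 = 2.658 mg/dL
Patient 2: CrCl = (140 − 49) × 73 / (72 × 2.658) = 6643.0 / 191.38 ≈ 34.7 mL/min
|14.0 − 34.7| = 20.7 mL/min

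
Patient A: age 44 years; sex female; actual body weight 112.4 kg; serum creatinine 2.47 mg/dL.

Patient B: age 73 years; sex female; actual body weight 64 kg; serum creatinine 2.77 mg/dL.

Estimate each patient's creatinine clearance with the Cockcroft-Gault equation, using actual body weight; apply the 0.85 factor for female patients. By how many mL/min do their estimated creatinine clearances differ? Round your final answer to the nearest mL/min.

Patient A: CrCl = (140 − 44) × 112.4 / (72 × 2.47) × 0.85 = 10790.4 / 177.84 × 0.85 ≈ 51.6 mL/min
Patient B: CrCl = (140 − 73) × 64 / (72 × 2.77) × 0.85 = 4288.0 / 199.44 × 0.85 ≈ 18.3 mL/min
|51.6 − 18.3| = 33.3 mL/min

33 mL/min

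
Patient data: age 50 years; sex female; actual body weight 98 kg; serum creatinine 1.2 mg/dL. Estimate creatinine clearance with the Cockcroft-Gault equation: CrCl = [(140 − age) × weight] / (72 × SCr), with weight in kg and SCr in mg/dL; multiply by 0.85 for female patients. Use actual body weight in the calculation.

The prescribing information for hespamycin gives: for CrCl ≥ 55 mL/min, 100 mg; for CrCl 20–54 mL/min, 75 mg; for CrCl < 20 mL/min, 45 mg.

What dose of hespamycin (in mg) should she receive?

CrCl = (140 − 50) × 98 / (72 × 1.2) × 0.85 = 8820.0 / 86.40 × 0.85 ≈ 86.8 mL/min
CrCl ≈ 87 mL/min → bracket ≥ 55 mL/min.
Dose for this bracket: 100 mg.

100 mg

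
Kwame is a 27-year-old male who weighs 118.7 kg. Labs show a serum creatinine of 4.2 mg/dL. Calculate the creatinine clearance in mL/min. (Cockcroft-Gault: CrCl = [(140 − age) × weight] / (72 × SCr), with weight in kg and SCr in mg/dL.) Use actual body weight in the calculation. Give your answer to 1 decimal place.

CrCl = (140 − 27) × 118.7 / (72 × 4.2) = 13413.1 / 302.40 ≈ 44.4 mL/min

44.4 mL/min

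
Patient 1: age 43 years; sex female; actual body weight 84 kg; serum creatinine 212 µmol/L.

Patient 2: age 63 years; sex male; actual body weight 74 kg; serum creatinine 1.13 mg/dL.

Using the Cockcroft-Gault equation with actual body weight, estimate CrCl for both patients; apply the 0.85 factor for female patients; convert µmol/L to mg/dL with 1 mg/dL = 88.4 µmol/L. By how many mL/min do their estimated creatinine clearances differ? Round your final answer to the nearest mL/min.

30 mL/min

Patient 1: SCr = 212 / 88.4 = 2.398 mg/dL
Patient 1: CrCl = (140 − 43) × 84 / (72 × 2.398) × 0.85 = 8148.0 / 172.66 × 0.85 ≈ 40.1 mL/min
Patient 2: CrCl = (140 − 63) × 74 / (72 × 1.13) = 5698.0 / 81.36 ≈ 70.0 mL/min
|40.1 − 70.0| = 29.9 mL/min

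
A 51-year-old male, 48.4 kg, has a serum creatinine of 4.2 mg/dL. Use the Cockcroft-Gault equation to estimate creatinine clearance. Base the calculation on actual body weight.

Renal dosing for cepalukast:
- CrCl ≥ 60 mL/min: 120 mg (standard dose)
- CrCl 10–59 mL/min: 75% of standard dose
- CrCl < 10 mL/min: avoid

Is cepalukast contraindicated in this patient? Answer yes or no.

no

CrCl = (140 − 51) × 48.4 / (72 × 4.2) = 4307.6 / 302.40 ≈ 14.2 mL/min
CrCl ≈ 14 mL/min, which is ≥ 10 mL/min.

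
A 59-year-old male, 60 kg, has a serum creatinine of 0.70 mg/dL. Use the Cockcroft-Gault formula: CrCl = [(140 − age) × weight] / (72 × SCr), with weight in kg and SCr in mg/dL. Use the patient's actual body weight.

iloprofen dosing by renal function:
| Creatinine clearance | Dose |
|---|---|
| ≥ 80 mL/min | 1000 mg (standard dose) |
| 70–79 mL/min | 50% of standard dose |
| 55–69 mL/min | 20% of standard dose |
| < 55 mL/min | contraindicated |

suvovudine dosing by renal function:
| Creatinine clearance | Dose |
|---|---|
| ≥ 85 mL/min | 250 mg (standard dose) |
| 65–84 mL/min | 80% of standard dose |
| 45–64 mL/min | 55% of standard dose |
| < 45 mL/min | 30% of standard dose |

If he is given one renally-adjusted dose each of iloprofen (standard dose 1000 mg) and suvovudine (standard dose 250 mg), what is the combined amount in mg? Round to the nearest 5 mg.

1250 mg

CrCl = (140 − 59) × 60 / (72 × 0.7) = 4860.0 / 50.40 ≈ 96.4 mL/min
CrCl ≈ 96 mL/min.
iloprofen: ≥ 80 mL/min → 100% of 1000 mg = 1000 mg.
suvovudine: ≥ 85 mL/min → 100% of 250 mg = 250 mg.
Total = 1000 + 250 = 1250 mg.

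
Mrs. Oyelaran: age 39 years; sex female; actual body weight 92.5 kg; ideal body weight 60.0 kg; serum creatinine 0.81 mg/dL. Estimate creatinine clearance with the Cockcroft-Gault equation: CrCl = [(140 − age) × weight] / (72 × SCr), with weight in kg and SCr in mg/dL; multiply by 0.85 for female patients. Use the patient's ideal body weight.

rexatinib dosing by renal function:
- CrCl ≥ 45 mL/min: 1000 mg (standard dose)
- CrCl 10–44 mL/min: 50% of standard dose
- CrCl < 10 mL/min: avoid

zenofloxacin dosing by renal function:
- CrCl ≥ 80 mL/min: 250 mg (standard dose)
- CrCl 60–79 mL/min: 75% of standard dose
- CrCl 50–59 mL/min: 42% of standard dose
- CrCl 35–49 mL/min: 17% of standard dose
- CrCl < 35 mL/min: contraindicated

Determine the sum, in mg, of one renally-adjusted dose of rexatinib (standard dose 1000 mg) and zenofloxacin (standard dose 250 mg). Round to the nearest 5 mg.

CrCl = (140 − 39) × 60 / (72 × 0.81) × 0.85 = 6060.0 / 58.32 × 0.85 ≈ 88.3 mL/min
CrCl ≈ 88 mL/min.
rexatinib: ≥ 45 mL/min → 100% of 1000 mg = 1000 mg.
zenofloxacin: ≥ 80 mL/min → 100% of 250 mg = 250 mg.
Total = 1000 + 250 = 1250 mg.

1250 mg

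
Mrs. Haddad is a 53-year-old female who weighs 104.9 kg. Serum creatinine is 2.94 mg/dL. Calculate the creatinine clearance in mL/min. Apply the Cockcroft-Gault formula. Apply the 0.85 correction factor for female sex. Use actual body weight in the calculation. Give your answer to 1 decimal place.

36.6 mL/min

CrCl = (140 − 53) × 104.9 / (72 × 2.94) × 0.85 = 9126.3 / 211.68 × 0.85 ≈ 36.6 mL/min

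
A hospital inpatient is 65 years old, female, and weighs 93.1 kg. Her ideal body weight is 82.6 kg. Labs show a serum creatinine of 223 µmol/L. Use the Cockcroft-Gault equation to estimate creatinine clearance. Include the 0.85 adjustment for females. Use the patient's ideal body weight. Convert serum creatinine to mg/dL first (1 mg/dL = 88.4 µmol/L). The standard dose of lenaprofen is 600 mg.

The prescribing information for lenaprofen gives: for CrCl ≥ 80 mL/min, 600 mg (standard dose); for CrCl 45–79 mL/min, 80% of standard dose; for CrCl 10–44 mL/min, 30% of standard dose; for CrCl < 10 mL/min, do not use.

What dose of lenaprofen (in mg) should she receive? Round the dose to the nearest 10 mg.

SCr = 223 / 88.4 = 2.523 mg/dL
CrCl = (140 − 65) × 82.6 / (72 × 2.523) × 0.85 = 6195.0 / 181.66 × 0.85 ≈ 29.0 mL/min
CrCl ≈ 29 mL/min → bracket 10–44 mL/min.
30% of 600 mg = 180 mg

180 mg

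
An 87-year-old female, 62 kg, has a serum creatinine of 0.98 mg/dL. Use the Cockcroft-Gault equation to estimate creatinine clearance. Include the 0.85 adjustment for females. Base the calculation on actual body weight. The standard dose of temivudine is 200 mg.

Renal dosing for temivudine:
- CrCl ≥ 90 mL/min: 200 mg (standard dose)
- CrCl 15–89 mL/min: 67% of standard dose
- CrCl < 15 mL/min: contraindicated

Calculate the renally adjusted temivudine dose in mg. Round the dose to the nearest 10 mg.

CrCl = (140 − 87) × 62 / (72 × 0.98) × 0.85 = 3286.0 / 70.56 × 0.85 ≈ 39.6 mL/min
CrCl ≈ 40 mL/min → bracket 15–89 mL/min.
67% of 200 mg = 134 mg → 130 mg

130 mg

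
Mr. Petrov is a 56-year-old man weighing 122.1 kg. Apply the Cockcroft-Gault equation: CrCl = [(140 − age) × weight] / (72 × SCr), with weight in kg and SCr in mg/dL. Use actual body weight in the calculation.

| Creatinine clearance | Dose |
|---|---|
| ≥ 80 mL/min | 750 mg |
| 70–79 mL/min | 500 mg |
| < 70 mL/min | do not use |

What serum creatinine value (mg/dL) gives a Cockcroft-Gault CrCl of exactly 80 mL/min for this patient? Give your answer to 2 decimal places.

1.78 mg/dL

Standard dose requires CrCl ≥ 80 mL/min.
Set (140 − 56) × 122.1 / (72 × SCr) = 80
SCr = (140 − 56) × 122.1 / (72 × 80) = 1.781 mg/dL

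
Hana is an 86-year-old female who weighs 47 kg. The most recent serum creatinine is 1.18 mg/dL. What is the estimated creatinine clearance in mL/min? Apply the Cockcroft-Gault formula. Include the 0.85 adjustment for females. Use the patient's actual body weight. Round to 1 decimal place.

25.4 mL/min

CrCl = (140 − 86) × 47 / (72 × 1.18) × 0.85 = 2538.0 / 84.96 × 0.85 ≈ 25.4 mL/min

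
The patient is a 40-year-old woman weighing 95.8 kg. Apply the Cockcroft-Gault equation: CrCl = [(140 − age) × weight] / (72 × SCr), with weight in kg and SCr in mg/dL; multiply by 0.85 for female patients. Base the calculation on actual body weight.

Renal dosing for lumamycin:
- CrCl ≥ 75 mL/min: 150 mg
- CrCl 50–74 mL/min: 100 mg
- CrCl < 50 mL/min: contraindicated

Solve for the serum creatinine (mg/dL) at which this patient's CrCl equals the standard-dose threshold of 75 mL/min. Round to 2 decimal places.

1.51 mg/dL

Standard dose requires CrCl ≥ 75 mL/min.
Set (140 − 40) × 95.8 × 0.85 / (72 × SCr) = 75
SCr = (140 − 40) × 95.8 × 0.85 / (72 × 75) = 1.508 mg/dL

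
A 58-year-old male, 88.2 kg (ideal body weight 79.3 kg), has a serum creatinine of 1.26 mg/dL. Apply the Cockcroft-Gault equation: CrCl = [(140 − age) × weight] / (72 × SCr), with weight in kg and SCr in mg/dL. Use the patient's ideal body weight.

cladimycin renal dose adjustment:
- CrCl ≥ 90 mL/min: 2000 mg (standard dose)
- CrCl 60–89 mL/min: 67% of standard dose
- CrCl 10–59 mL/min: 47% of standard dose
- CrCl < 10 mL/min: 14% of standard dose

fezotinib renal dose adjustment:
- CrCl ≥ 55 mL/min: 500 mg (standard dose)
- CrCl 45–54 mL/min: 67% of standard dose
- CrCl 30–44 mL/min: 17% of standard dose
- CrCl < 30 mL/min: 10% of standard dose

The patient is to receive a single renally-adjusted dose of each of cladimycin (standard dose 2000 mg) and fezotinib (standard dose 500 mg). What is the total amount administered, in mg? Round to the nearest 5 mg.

CrCl = (140 − 58) × 79.3 / (72 × 1.26) = 6502.6 / 90.72 ≈ 71.7 mL/min
CrCl ≈ 72 mL/min.
cladimycin: 60–89 mL/min → 67% of 2000 mg = 1340 mg.
fezotinib: ≥ 55 mL/min → 100% of 500 mg = 500 mg.
Total = 1340 + 500 = 1840 mg.

1840 mg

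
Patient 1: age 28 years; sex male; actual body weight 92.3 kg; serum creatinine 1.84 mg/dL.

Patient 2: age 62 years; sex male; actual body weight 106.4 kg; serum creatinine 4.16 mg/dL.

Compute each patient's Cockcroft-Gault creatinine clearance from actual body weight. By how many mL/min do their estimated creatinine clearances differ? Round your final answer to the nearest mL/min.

50 mL/min

Patient 1: CrCl = (140 − 28) × 92.3 / (72 × 1.84) = 10337.6 / 132.48 ≈ 78.0 mL/min
Patient 2: CrCl = (140 − 62) × 106.4 / (72 × 4.16) = 8299.2 / 299.52 ≈ 27.7 mL/min
|78.0 − 27.7| = 50.3 mL/min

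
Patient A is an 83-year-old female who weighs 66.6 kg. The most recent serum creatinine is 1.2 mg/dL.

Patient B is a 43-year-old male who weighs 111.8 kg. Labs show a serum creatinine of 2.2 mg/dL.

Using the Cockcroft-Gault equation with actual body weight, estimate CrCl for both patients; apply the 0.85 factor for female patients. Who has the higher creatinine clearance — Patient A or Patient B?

Patient A: CrCl = (140 − 83) × 66.6 / (72 × 1.2) × 0.85 = 3796.2 / 86.40 × 0.85 ≈ 37.3 mL/min
Patient B: CrCl = (140 − 43) × 111.8 / (72 × 2.2) = 10844.6 / 158.40 ≈ 68.5 mL/min
37.3 vs 68.5 mL/min → Patient B is higher.

Patient B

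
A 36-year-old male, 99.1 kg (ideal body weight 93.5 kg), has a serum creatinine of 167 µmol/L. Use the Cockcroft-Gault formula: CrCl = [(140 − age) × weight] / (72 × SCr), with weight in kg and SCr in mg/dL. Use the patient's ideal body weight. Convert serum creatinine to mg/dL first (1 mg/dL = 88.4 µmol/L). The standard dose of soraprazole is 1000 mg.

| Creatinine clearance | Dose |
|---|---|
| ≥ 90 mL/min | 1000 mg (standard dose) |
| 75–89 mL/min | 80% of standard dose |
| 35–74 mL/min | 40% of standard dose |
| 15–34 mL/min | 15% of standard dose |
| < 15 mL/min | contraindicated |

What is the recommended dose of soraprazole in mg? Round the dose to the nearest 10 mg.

SCr = 167 / 88.4 = 1.889 mg/dL
CrCl = (140 − 36) × 93.5 / (72 × 1.889) = 9724.0 / 136.01 ≈ 71.5 mL/min
CrCl ≈ 71 mL/min → bracket 35–74 mL/min.
40% of 1000 mg = 400 mg

400 mg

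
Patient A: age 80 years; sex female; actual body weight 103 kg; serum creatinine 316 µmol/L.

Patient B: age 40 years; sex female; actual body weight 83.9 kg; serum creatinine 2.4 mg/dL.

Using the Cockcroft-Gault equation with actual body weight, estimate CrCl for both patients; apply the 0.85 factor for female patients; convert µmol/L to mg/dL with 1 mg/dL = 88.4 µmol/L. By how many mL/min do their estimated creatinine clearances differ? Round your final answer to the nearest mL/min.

Patient A: SCr = 316 / 88.4 = 3.575 mg/dL
Patient A: CrCl = (140 − 80) × 103 / (72 × 3.575) × 0.85 = 6180.0 / 257.40 × 0.85 ≈ 20.4 mL/min
Patient B: CrCl = (140 − 40) × 83.9 / (72 × 2.4) × 0.85 = 8390.0 / 172.80 × 0.85 ≈ 41.3 mL/min
|20.4 − 41.3| = 20.9 mL/min

21 mL/min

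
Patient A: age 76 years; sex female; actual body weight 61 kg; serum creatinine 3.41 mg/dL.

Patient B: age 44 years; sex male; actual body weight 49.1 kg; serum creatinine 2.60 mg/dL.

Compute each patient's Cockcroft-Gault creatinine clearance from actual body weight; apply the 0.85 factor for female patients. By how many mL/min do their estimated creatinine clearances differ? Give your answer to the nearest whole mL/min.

Patient A: CrCl = (140 − 76) × 61 / (72 × 3.41) × 0.85 = 3904.0 / 245.52 × 0.85 ≈ 13.5 mL/min
Patient B: CrCl = (140 − 44) × 49.1 / (72 × 2.6) = 4713.6 / 187.20 ≈ 25.2 mL/min
|13.5 − 25.2| = 11.7 mL/min

12 mL/min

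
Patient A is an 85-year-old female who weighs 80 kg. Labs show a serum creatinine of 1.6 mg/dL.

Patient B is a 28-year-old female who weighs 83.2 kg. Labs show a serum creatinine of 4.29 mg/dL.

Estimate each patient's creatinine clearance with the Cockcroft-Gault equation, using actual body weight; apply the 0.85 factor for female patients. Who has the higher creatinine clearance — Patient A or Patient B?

Patient A: CrCl = (140 − 85) × 80 / (72 × 1.6) × 0.85 = 4400.0 / 115.20 × 0.85 ≈ 32.5 mL/min
Patient B: CrCl = (140 − 28) × 83.2 / (72 × 4.29) × 0.85 = 9318.4 / 308.88 × 0.85 ≈ 25.6 mL/min
32.5 vs 25.6 mL/min → Patient A is higher.

Patient A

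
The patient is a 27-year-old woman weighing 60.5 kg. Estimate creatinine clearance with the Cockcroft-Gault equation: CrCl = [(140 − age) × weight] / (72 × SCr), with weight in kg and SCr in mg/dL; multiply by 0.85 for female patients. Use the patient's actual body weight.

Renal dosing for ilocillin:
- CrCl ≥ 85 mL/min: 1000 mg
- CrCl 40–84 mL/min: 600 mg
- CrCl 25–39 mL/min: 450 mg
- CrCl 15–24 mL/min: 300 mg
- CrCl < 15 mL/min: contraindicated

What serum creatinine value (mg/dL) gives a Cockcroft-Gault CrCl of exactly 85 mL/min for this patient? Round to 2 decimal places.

0.95 mg/dL

Standard dose requires CrCl ≥ 85 mL/min.
Set (140 − 27) × 60.5 × 0.85 / (72 × SCr) = 85
SCr = (140 − 27) × 60.5 × 0.85 / (72 × 85) = 0.950 mg/dL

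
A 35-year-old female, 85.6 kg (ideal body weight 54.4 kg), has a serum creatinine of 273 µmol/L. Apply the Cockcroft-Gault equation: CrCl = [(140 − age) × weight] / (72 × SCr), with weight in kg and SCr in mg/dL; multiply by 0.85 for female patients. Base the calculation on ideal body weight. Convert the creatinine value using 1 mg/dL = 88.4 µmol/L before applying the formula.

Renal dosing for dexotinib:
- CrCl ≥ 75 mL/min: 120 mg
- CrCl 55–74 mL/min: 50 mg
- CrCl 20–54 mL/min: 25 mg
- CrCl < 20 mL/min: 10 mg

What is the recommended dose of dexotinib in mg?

SCr = 273 / 88.4 = 3.088 mg/dL
CrCl = (140 − 35) × 54.4 / (72 × 3.088) × 0.85 = 5712.0 / 222.34 × 0.85 ≈ 21.8 mL/min
CrCl ≈ 22 mL/min → bracket 20–54 mL/min.
Dose for this bracket: 25 mg.

25 mg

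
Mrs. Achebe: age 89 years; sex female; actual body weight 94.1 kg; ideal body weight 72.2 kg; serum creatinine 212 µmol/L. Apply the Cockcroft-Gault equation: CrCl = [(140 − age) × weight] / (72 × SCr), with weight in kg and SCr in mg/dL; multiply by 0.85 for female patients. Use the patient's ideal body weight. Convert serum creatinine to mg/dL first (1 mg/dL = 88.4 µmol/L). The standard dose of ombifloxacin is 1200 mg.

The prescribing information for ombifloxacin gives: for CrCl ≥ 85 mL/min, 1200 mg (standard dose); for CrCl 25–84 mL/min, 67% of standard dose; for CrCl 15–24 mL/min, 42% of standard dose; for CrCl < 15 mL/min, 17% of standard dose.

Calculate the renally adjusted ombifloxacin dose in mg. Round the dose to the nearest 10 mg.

SCr = 212 / 88.4 = 2.398 mg/dL
CrCl = (140 − 89) × 72.2 / (72 × 2.398) × 0.85 = 3682.2 / 172.66 × 0.85 ≈ 18.1 mL/min
CrCl ≈ 18 mL/min → bracket 15–24 mL/min.
42% of 1200 mg = 504 mg → 500 mg

500 mg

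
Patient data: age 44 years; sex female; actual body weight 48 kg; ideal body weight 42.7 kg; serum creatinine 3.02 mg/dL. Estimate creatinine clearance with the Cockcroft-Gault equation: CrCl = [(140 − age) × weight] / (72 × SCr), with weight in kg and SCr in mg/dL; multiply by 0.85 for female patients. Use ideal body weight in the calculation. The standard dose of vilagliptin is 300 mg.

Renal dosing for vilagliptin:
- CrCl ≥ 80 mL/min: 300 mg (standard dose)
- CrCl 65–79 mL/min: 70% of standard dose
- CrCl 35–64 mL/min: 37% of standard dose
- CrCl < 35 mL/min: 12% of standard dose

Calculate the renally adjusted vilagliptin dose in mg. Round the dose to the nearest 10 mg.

CrCl = (140 − 44) × 42.7 / (72 × 3.02) × 0.85 = 4099.2 / 217.44 × 0.85 ≈ 16.0 mL/min
CrCl ≈ 16 mL/min → bracket < 35 mL/min.
12% of 300 mg = 36 mg → 40 mg

40 mg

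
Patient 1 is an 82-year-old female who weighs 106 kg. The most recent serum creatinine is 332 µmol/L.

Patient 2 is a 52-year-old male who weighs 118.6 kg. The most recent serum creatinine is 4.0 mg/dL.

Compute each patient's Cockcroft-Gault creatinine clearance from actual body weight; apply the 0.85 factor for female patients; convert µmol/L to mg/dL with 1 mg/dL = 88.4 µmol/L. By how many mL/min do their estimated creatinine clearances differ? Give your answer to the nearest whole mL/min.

17 mL/min

Patient 1: SCr = 332 / 88.4 = 3.756 mg/dL
Patient 1: CrCl = (140 − 82) × 106 / (72 × 3.756) × 0.85 = 6148.0 / 270.43 × 0.85 ≈ 19.3 mL/min
Patient 2: CrCl = (140 − 52) × 118.6 / (72 × 4) = 10436.8 / 288.00 ≈ 36.2 mL/min
|19.3 − 36.2| = 16.9 mL/min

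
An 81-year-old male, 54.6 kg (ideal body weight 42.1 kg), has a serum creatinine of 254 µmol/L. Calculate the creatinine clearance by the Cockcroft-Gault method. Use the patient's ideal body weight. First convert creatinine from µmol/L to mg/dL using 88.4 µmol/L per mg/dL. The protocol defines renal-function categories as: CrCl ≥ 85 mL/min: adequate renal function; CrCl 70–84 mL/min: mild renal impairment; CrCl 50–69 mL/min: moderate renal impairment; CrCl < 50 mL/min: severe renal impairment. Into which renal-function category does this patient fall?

severe renal impairment

SCr = 254 / 88.4 = 2.873 mg/dL
CrCl = (140 − 81) × 42.1 / (72 × 2.873) = 2483.9 / 206.86 ≈ 12.0 mL/min
12 mL/min falls in the 'severe renal impairment' range.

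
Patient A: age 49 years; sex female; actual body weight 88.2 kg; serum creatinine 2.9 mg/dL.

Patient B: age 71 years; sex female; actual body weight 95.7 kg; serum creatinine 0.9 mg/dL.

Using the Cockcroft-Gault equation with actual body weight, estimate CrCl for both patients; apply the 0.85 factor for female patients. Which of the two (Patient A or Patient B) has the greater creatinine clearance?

Patient A: CrCl = (140 − 49) × 88.2 / (72 × 2.9) × 0.85 = 8026.2 / 208.80 × 0.85 ≈ 32.7 mL/min
Patient B: CrCl = (140 − 71) × 95.7 / (72 × 0.9) × 0.85 = 6603.3 / 64.80 × 0.85 ≈ 86.6 mL/min
32.7 vs 86.6 mL/min → Patient B is higher.

Patient B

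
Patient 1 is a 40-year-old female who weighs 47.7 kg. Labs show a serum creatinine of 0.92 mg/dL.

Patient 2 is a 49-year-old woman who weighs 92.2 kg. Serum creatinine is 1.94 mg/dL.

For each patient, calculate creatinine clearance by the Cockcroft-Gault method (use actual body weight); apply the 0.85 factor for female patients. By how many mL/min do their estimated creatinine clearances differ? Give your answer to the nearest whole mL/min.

10 mL/min

Patient 1: CrCl = (140 − 40) × 47.7 / (72 × 0.92) × 0.85 = 4770.0 / 66.24 × 0.85 ≈ 61.2 mL/min
Patient 2: CrCl = (140 − 49) × 92.2 / (72 × 1.94) × 0.85 = 8390.2 / 139.68 × 0.85 ≈ 51.1 mL/min
|61.2 − 51.1| = 10.1 mL/min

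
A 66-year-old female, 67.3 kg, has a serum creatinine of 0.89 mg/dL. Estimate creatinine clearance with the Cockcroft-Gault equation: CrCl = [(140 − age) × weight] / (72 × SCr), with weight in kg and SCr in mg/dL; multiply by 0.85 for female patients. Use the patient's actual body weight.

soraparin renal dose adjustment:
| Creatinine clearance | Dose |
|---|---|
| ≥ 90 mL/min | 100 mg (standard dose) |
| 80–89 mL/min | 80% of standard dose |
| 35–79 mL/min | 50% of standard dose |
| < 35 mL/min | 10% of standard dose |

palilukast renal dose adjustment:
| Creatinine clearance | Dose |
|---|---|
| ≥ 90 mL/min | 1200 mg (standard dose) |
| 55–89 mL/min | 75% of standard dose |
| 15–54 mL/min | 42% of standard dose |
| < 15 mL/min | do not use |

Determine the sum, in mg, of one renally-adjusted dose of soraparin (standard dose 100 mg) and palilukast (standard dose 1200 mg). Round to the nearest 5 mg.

950 mg

CrCl = (140 − 66) × 67.3 / (72 × 0.89) × 0.85 = 4980.2 / 64.08 × 0.85 ≈ 66.1 mL/min
CrCl ≈ 66 mL/min.
soraparin: 35–79 mL/min → 50% of 100 mg = 50 mg.
palilukast: 55–89 mL/min → 75% of 1200 mg = 900 mg.
Total = 50 + 900 = 950 mg.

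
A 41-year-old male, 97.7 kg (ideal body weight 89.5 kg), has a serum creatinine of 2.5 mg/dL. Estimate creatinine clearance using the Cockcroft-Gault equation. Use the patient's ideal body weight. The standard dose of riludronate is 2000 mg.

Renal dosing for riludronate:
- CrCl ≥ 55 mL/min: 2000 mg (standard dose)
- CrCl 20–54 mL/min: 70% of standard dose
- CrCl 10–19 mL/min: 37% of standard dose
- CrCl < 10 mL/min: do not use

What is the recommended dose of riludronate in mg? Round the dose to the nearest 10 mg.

1400 mg

CrCl = (140 − 41) × 89.5 / (72 × 2.5) = 8860.5 / 180.00 ≈ 49.2 mL/min
CrCl ≈ 49 mL/min → bracket 20–54 mL/min.
70% of 2000 mg = 1400 mg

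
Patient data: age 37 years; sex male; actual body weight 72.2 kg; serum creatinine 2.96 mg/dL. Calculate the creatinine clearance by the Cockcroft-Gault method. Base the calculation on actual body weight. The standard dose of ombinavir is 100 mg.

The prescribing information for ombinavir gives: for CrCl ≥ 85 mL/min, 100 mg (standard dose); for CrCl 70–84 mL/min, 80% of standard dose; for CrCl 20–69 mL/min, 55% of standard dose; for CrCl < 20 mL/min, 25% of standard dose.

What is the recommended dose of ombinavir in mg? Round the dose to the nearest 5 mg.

CrCl = (140 − 37) × 72.2 / (72 × 2.96) = 7436.6 / 213.12 ≈ 34.9 mL/min
CrCl ≈ 35 mL/min → bracket 20–69 mL/min.
55% of 100 mg = 55 mg

55 mg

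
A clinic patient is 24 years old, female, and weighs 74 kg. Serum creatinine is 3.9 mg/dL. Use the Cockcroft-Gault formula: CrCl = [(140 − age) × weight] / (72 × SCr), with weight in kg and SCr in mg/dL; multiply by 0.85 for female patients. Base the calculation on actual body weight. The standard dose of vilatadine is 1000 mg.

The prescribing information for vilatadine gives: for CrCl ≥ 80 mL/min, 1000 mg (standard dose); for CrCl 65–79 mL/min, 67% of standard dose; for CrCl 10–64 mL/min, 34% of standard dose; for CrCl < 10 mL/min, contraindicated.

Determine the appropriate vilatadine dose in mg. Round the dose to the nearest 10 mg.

CrCl = (140 − 24) × 74 / (72 × 3.9) × 0.85 = 8584.0 / 280.80 × 0.85 ≈ 26.0 mL/min
CrCl ≈ 26 mL/min → bracket 10–64 mL/min.
34% of 1000 mg = 340 mg

340 mg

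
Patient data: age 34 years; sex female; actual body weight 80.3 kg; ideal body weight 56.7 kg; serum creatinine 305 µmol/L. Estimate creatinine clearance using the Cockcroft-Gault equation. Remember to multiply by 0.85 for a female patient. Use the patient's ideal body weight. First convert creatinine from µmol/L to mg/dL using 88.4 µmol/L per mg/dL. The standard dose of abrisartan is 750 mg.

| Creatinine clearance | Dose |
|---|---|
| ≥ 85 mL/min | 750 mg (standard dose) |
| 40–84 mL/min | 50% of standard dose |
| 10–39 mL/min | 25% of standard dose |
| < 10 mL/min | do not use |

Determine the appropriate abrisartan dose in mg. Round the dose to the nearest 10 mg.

SCr = 305 / 88.4 = 3.45 mg/dL
CrCl = (140 − 34) × 56.7 / (72 × 3.45) × 0.85 = 6010.2 / 248.40 × 0.85 ≈ 20.6 mL/min
CrCl ≈ 21 mL/min → bracket 10–39 mL/min.
25% of 750 mg = 187.5 mg → 190 mg

190 mg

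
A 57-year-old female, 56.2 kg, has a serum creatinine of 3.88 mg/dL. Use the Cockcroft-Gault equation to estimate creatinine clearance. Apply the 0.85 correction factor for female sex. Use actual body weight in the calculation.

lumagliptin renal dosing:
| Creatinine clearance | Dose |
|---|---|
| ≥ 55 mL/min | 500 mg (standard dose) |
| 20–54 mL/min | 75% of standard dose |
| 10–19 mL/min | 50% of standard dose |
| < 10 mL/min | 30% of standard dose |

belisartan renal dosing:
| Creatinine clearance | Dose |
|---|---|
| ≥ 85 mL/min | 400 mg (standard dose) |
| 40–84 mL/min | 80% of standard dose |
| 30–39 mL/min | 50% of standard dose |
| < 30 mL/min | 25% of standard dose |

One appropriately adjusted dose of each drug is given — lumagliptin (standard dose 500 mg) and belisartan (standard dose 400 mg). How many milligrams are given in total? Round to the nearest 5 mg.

350 mg

CrCl = (140 − 57) × 56.2 / (72 × 3.88) × 0.85 = 4664.6 / 279.36 × 0.85 ≈ 14.2 mL/min
CrCl ≈ 14 mL/min.
lumagliptin: 10–19 mL/min → 50% of 500 mg = 250 mg.
belisartan: < 30 mL/min → 25% of 400 mg = 100 mg.
Total = 250 + 100 = 350 mg.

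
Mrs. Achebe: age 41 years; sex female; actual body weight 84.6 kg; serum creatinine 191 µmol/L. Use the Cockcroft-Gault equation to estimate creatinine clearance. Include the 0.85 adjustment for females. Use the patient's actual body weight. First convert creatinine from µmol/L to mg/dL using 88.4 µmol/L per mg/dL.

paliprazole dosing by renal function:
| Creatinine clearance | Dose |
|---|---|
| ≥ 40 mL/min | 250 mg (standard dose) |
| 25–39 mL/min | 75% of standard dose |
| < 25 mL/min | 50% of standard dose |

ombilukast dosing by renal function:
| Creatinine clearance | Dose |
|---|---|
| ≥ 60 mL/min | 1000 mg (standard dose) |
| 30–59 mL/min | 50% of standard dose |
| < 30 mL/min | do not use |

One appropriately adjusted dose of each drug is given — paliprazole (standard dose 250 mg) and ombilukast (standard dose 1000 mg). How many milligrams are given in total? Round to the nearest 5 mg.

750 mg

SCr = 191 / 88.4 = 2.161 mg/dL
CrCl = (140 − 41) × 84.6 / (72 × 2.161) × 0.85 = 8375.4 / 155.59 × 0.85 ≈ 45.8 mL/min
CrCl ≈ 46 mL/min.
paliprazole: ≥ 40 mL/min → 100% of 250 mg = 250 mg.
ombilukast: 30–59 mL/min → 50% of 1000 mg = 500 mg.
Total = 250 + 500 = 750 mg.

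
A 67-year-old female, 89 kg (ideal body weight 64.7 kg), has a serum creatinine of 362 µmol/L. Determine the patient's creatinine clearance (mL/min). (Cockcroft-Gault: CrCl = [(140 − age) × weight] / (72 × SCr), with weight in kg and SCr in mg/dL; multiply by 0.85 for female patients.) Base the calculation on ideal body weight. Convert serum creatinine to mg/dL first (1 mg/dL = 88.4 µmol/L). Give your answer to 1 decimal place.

SCr = 362 / 88.4 = 4.095 mg/dL
CrCl = (140 − 67) × 64.7 / (72 × 4.095) × 0.85 = 4723.1 / 294.84 × 0.85 ≈ 13.6 mL/min

13.6 mL/min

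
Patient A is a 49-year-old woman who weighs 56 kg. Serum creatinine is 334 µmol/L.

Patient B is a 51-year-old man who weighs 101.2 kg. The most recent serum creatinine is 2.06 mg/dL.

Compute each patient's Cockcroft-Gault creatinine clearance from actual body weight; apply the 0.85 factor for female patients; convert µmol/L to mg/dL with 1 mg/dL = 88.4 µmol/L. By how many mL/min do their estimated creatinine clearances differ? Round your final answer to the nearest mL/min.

45 mL/min

Patient A: SCr = 334 / 88.4 = 3.778 mg/dL
Patient A: CrCl = (140 − 49) × 56 / (72 × 3.778) × 0.85 = 5096.0 / 272.02 × 0.85 ≈ 15.9 mL/min
Patient B: CrCl = (140 − 51) × 101.2 / (72 × 2.06) = 9006.8 / 148.32 ≈ 60.7 mL/min
|15.9 − 60.7| = 44.8 mL/min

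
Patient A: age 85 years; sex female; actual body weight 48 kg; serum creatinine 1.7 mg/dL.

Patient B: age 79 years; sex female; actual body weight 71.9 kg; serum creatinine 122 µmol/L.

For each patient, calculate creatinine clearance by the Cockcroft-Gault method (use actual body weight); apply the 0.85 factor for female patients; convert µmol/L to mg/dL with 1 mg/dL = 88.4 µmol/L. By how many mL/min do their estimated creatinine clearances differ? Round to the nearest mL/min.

Patient A: CrCl = (140 − 85) × 48 / (72 × 1.7) × 0.85 = 2640.0 / 122.40 × 0.85 ≈ 18.3 mL/min
Patient B: SCr = 122 / 88.4 = 1.38 mg/dL
Patient B: CrCl = (140 − 79) × 71.9 / (72 × 1.38) × 0.85 = 4385.9 / 99.36 × 0.85 ≈ 37.5 mL/min
|18.3 − 37.5| = 19.2 mL/min

19 mL/min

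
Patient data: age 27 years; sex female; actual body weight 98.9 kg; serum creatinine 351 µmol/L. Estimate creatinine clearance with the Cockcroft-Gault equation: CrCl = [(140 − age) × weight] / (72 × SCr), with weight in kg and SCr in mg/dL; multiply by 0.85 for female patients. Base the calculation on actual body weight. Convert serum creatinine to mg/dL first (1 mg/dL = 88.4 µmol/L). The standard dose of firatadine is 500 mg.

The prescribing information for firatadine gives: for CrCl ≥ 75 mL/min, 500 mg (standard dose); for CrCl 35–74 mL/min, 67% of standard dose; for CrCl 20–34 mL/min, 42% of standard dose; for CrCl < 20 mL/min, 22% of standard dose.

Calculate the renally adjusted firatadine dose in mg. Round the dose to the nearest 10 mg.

210 mg

SCr = 351 / 88.4 = 3.971 mg/dL
CrCl = (140 − 27) × 98.9 / (72 × 3.971) × 0.85 = 11175.7 / 285.91 × 0.85 ≈ 33.2 mL/min
CrCl ≈ 33 mL/min → bracket 20–34 mL/min.
42% of 500 mg = 210 mg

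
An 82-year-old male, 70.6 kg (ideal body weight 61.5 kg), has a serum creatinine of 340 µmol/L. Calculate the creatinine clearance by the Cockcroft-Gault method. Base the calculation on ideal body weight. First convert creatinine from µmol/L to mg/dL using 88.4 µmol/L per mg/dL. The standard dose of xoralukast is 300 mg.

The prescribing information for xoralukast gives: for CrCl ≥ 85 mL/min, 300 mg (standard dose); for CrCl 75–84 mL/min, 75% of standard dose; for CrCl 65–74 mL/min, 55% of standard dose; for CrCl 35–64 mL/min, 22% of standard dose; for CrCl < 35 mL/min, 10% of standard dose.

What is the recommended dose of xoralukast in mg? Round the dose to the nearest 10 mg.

SCr = 340 / 88.4 = 3.846 mg/dL
CrCl = (140 − 82) × 61.5 / (72 × 3.846) = 3567.0 / 276.91 ≈ 12.9 mL/min
CrCl ≈ 13 mL/min → bracket < 35 mL/min.
10% of 300 mg = 30 mg

30 mg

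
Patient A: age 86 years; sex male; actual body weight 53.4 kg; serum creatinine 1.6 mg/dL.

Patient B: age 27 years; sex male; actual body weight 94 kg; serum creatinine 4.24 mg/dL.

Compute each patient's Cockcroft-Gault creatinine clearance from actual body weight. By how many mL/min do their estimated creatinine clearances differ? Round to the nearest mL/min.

10 mL/min

Patient A: CrCl = (140 − 86) × 53.4 / (72 × 1.6) = 2883.6 / 115.20 ≈ 25.0 mL/min
Patient B: CrCl = (140 − 27) × 94 / (72 × 4.24) = 10622.0 / 305.28 ≈ 34.8 mL/min
|25.0 − 34.8| = 9.8 mL/min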